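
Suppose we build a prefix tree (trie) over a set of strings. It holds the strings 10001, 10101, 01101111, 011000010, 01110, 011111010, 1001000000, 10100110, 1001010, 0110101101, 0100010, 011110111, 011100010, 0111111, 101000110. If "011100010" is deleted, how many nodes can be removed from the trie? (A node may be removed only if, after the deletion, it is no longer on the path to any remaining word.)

After clearing the end-marker at "011100010", prune upward until reaching a node still needed by another word.
The suffix "0010" (4 nodes) is used only by "011100010"; "01110" is itself a stored word, so pruning stops there.
Nodes removed: 4

4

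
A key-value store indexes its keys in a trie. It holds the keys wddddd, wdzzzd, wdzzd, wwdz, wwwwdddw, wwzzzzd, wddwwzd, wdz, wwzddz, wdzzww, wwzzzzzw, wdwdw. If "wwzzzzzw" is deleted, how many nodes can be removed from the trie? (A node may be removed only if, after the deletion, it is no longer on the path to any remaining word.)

2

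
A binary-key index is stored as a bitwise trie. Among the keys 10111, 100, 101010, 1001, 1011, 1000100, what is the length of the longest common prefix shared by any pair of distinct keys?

4

Look for the deepest trie node that still has at least two words in its subtree.
e.g. "1011" and "10111" share the prefix "1011" of length 4; no pair shares a longer one.
Longest shared-prefix length: 4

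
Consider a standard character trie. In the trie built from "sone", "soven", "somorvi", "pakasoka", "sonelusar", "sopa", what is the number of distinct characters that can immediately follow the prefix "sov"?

The children of the "sov" node are the distinct next characters among strings starting with "sov".
Characters that immediately follow "sov" among the stored strings: {e}.
That node has 1 child edge.

1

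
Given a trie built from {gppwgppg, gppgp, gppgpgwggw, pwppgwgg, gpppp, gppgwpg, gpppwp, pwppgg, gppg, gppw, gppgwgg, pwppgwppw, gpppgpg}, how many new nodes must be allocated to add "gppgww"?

The longest prefix of "gppgww" already in the trie is "gppgw" (length 5).
New nodes needed: |"gppgww"| − 5 = 6 − 5 = 1.

1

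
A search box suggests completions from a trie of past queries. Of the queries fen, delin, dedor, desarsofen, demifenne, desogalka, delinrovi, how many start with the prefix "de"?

Walk to "de"; the words in its subtree are exactly those with that prefix.
Words under "de": dedor, delin, delinrovi, demifenne, desarsofen, desogalka
Count: 6

6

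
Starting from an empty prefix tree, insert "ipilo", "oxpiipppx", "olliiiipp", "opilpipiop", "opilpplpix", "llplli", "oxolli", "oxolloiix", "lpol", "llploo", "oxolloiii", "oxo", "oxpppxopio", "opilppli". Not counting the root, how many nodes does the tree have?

Count nodes per top-level branch (shared prefixes stored once):
  'i'-branch (ipilo): 5 nodes
  'l'-branch (llplli, llploo, lpol): 11 nodes
  'o'-branch (olliiiipp, opilpipiop, opilppli, opilpplpix, oxo, oxolli, oxolloiii, oxolloiix, oxpiipppx, oxpppxopio): 48 nodes
Sum: 64

64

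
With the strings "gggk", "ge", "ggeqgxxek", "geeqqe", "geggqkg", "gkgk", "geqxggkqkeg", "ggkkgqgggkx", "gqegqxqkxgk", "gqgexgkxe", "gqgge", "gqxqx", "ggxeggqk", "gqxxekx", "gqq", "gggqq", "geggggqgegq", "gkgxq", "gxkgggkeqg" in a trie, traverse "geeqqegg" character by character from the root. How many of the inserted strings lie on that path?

2

Check each prefix of "geeqqegg" against the stored set — each match is an end-marker on the path.
Prefixes of the query that are stored words: "ge", "geeqqe"
Count: 2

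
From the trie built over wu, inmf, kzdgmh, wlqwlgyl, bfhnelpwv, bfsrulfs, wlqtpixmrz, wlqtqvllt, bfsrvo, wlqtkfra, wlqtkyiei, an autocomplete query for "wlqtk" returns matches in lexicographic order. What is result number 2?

DFS of the "wlqtk" subtree visits, in order: "wlqtkfra", "wlqtkyiei"
The 2nd is wlqtkyiei.

wlqtkyiei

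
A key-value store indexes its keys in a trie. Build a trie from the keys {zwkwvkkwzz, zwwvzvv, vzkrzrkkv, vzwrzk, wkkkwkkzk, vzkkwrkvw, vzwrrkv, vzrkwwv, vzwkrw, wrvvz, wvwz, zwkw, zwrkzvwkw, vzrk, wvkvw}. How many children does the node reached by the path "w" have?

3

The children of the "w" node are the distinct next characters among strings starting with "w".
Characters that immediately follow "w" among the stored strings: {k, r, v}.
That node has 3 child edges.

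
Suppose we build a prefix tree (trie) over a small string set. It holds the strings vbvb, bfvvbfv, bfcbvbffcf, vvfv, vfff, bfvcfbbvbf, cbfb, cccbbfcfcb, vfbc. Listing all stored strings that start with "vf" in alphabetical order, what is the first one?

vfbc

Words with prefix "vf", in lexicographic order: "vfbc", "vfff"
Position 1: vfbc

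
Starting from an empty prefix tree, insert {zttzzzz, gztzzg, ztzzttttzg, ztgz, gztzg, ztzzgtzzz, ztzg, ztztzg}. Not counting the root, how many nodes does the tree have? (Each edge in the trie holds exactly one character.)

Trace insertions, counting only characters that open a new branch:
  "zttzzzz" → 7 new (z, t, t, z, z, z, z)
  "gztzzg" → 6 new (g, z, t, z, z, g)
  "ztzzttttzg" → prefix "zt" already present; 8 new (z, z, t, t, t, t, z, g)
  "ztgz" → prefix "zt" already present; 2 new (g, z)
  "gztzg" → prefix "gztz" already present; 1 new (g)
  "ztzzgtzzz" → prefix "ztzz" already present; 5 new (g, t, z, z, z)
  "ztzg" → prefix "ztz" already present; 1 new (g)
  "ztztzg" → prefix "ztz" already present; 3 new (t, z, g)
Total nodes = 7 + 6 + 8 + 2 + 1 + 5 + 1 + 3 = 33

33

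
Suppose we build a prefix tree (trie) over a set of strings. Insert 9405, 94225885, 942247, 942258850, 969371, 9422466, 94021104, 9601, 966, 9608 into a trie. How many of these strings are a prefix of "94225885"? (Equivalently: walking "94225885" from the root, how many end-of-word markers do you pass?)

1

Walk "94225885" from the root; an end-of-word marker is hit whenever a stored word is a prefix of "94225885".
Prefixes of the query that are stored words: "94225885"
Count: 1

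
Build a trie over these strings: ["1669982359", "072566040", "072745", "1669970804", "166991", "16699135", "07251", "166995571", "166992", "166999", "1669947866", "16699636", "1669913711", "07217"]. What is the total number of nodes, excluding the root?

For each word, the new-node count is its length minus the longest prefix already in the trie:
  "1669982359" → 10 new (1, 6, 6, 9, 9, 8, 2, 3, 5, 9)
  "072566040" → 9 new (0, 7, 2, 5, 6, 6, 0, 4, 0)
  "072745" → prefix "072" already present; 3 new (7, 4, 5)
  "1669970804" → prefix "16699" already present; 5 new (7, 0, 8, 0, 4)
  "166991" → prefix "16699" already present; 1 new (1)
  "16699135" → prefix "166991" already present; 2 new (3, 5)
  "07251" → prefix "0725" already present; 1 new (1)
  "166995571" → prefix "16699" already present; 4 new (5, 5, 7, 1)
  "166992" → prefix "16699" already present; 1 new (2)
  "166999" → prefix "16699" already present; 1 new (9)
  "1669947866" → prefix "16699" already present; 5 new (4, 7, 8, 6, 6)
  "16699636" → prefix "16699" already present; 3 new (6, 3, 6)
  "1669913711" → prefix "1669913" already present; 3 new (7, 1, 1)
  "07217" → prefix "072" already present; 2 new (1, 7)
Total nodes = 10 + 9 + 3 + 5 + 1 + 2 + 1 + 4 + 1 + 1 + 5 + 3 + 3 + 2 = 50

50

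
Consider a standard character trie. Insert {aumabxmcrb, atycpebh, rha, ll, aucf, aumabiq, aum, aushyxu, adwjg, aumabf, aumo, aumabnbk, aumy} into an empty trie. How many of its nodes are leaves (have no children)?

Leaves are exactly the stored words that no other stored word extends.
Those words: "adwjg", "atycpebh", "aucf", "aumabf", "aumabiq", "aumabnbk", "aumabxmcrb", "aumo", "aumy", "aushyxu", "ll", "rha"
Leaf count: 12

12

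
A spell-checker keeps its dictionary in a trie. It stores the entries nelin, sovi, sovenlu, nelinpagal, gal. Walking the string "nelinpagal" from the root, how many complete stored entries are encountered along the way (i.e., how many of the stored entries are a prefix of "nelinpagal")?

2

Walk "nelinpagal" from the root; an end-of-word marker is hit whenever a stored word is a prefix of "nelinpagal".
Prefixes of the query that are stored words: "nelin", "nelinpagal"
Count: 2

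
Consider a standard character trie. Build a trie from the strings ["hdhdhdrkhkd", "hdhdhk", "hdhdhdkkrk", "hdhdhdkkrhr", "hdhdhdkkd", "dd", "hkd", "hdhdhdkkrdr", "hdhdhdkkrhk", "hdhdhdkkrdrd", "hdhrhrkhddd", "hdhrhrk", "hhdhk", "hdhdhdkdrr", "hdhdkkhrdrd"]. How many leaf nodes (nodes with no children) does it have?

13

Leaves are exactly the stored words that no other stored word extends.
Those words: "dd", "hdhdhdkdrr", "hdhdhdkkd", "hdhdhdkkrdrd", "hdhdhdkkrhk", "hdhdhdkkrhr", "hdhdhdkkrk", "hdhdhdrkhkd", "hdhdhk", "hdhdkkhrdrd", "hdhrhrkhddd", "hhdhk", "hkd"
Leaf count: 13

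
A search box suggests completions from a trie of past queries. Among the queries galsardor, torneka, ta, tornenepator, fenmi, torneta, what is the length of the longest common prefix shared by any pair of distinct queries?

5

Look for the deepest trie node that still has at least two words in its subtree.
e.g. "torneka" and "tornenepator" share the prefix "torne" of length 5; no pair shares a longer one.
Longest shared-prefix length: 5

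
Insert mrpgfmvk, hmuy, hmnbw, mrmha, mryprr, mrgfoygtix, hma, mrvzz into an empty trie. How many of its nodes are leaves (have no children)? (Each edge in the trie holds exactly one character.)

8

A leaf is a node with no children — equivalently, the end of a word that is not a proper prefix of any other stored word.
Those words: "hma", "hmnbw", "hmuy", "mrgfoygtix", "mrmha", "mrpgfmvk", "mrvzz", "mryprr"
Leaf count: 8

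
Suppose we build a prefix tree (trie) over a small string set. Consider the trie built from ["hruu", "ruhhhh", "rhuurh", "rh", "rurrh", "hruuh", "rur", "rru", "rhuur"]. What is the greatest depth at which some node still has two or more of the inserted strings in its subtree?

5

The deepest shared node is where two words last agree before diverging.
e.g. "rhuur" and "rhuurh" share the prefix "rhuur" of length 5; no pair shares a longer one.
Longest shared-prefix length: 5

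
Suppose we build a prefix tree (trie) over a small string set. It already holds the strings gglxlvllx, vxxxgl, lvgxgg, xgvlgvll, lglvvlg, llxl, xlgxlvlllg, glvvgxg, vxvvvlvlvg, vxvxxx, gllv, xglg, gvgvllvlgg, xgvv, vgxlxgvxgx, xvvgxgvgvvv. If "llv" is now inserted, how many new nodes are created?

1

"ll" is already a path in the trie; the remaining "v" must be added.
So 3 − 2 = 1 new nodes.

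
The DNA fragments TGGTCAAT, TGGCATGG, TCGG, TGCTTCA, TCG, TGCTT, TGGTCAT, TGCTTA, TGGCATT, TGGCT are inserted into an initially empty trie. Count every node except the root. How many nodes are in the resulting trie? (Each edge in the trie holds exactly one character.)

25

Trace insertions, counting only characters that open a new branch:
  "TGGTCAAT" → 8 new (T, G, G, T, C, A, A, T)
  "TGGCATGG" → prefix "TGG" already present; 5 new (C, A, T, G, G)
  "TCGG" → prefix "T" already present; 3 new (C, G, G)
  "TGCTTCA" → prefix "TG" already present; 5 new (C, T, T, C, A)
  "TCG" → prefix "TCG" already present; 0 new (none)
  "TGCTT" → prefix "TGCTT" already present; 0 new (none)
  "TGGTCAT" → prefix "TGGTCA" already present; 1 new (T)
  "TGCTTA" → prefix "TGCTT" already present; 1 new (A)
  "TGGCATT" → prefix "TGGCAT" already present; 1 new (T)
  "TGGCT" → prefix "TGGC" already present; 1 new (T)
Total nodes = 8 + 5 + 3 + 5 + 0 + 0 + 1 + 1 + 1 + 1 = 25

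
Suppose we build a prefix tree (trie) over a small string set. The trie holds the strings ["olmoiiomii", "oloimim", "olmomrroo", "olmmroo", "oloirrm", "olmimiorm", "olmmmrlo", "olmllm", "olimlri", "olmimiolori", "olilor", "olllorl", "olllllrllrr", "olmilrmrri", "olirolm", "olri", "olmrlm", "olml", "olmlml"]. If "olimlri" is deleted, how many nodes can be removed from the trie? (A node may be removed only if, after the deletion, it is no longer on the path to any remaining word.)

4

A node on "olimlri"'s path can go only if nothing else ends at it or branches off below it.
The suffix "mlri" (4 nodes) is used only by "olimlri"; the node for "oli" still has the child "l", so pruning stops there.
Nodes removed: 4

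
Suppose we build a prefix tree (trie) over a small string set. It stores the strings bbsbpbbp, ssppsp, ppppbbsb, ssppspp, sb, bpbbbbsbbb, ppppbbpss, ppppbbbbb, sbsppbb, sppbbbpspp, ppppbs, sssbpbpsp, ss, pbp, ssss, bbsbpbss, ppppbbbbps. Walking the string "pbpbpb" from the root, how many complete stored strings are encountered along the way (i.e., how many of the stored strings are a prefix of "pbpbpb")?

1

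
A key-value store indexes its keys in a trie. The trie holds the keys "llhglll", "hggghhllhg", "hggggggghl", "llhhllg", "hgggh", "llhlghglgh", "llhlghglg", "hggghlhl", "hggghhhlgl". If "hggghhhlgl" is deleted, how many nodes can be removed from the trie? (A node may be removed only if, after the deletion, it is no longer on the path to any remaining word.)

After clearing the end-marker at "hggghhhlgl", prune upward until reaching a node still needed by another word.
The suffix "hlgl" (4 nodes) is used only by "hggghhhlgl"; the node for "hggghh" still has the child "l", so pruning stops there.
Nodes removed: 4

4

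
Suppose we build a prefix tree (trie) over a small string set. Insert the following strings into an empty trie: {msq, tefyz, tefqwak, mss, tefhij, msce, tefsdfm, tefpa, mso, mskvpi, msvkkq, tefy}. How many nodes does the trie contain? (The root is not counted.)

Insert word by word; a character creates a node only if that edge doesn't already exist:
  "msq" → 3 new (m, s, q)
  "tefyz" → 5 new (t, e, f, y, z)
  "tefqwak" → prefix "tef" already present; 4 new (q, w, a, k)
  "mss" → prefix "ms" already present; 1 new (s)
  "tefhij" → prefix "tef" already present; 3 new (h, i, j)
  "msce" → prefix "ms" already present; 2 new (c, e)
  "tefsdfm" → prefix "tef" already present; 4 new (s, d, f, m)
  "tefpa" → prefix "tef" already present; 2 new (p, a)
  "mso" → prefix "ms" already present; 1 new (o)
  "mskvpi" → prefix "ms" already present; 4 new (k, v, p, i)
  "msvkkq" → prefix "ms" already present; 4 new (v, k, k, q)
  "tefy" → prefix "tefy" already present; 0 new (none)
Total nodes = 3 + 5 + 4 + 1 + 3 + 2 + 4 + 2 + 1 + 4 + 4 + 0 = 33

33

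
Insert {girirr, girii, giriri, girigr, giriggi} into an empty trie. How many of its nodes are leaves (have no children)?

Leaves are exactly the stored words that no other stored word extends.
Those words: "giriggi", "girigr", "girii", "giriri", "girirr"
Leaf count: 5

5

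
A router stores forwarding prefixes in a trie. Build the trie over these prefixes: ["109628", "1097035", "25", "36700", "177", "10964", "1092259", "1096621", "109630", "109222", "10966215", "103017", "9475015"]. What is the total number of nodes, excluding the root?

42

Insert word by word; a character creates a node only if that edge doesn't already exist:
  "109628" → 6 new (1, 0, 9, 6, 2, 8)
  "1097035" → prefix "109" already present; 4 new (7, 0, 3, 5)
  "25" → 2 new (2, 5)
  "36700" → 5 new (3, 6, 7, 0, 0)
  "177" → prefix "1" already present; 2 new (7, 7)
  "10964" → prefix "1096" already present; 1 new (4)
  "1092259" → prefix "109" already present; 4 new (2, 2, 5, 9)
  "1096621" → prefix "1096" already present; 3 new (6, 2, 1)
  "109630" → prefix "1096" already present; 2 new (3, 0)
  "109222" → prefix "10922" already present; 1 new (2)
  "10966215" → prefix "1096621" already present; 1 new (5)
  "103017" → prefix "10" already present; 4 new (3, 0, 1, 7)
  "9475015" → 7 new (9, 4, 7, 5, 0, 1, 5)
Total nodes = 6 + 4 + 2 + 5 + 2 + 1 + 4 + 3 + 2 + 1 + 1 + 4 + 7 = 42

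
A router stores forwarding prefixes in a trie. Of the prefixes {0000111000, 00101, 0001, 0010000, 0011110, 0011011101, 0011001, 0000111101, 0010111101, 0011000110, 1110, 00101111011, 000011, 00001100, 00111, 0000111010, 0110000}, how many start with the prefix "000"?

Filter for entries beginning with "000":
Words under "000": 000011, 00001100, 0000111000, 0000111010, 0000111101, 0001
Count: 6

6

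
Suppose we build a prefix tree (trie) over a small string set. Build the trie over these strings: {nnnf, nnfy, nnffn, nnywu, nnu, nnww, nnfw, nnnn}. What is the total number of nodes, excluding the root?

16

Count nodes per top-level branch (shared prefixes stored once):
  'n'-branch (nnffn, nnfw, nnfy, nnnf, nnnn, nnu, nnww, nnywu): 16 nodes
Sum: 16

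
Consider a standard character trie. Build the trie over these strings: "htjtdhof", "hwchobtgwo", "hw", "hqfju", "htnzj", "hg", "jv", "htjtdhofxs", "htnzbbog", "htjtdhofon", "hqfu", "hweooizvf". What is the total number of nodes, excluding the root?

Trace insertions, counting only characters that open a new branch:
  "htjtdhof" → 8 new (h, t, j, t, d, h, o, f)
  "hwchobtgwo" → prefix "h" already present; 9 new (w, c, h, o, b, t, g, w, o)
  "hw" → prefix "hw" already present; 0 new (none)
  "hqfju" → prefix "h" already present; 4 new (q, f, j, u)
  "htnzj" → prefix "ht" already present; 3 new (n, z, j)
  "hg" → prefix "h" already present; 1 new (g)
  "jv" → 2 new (j, v)
  "htjtdhofxs" → prefix "htjtdhof" already present; 2 new (x, s)
  "htnzbbog" → prefix "htnz" already present; 4 new (b, b, o, g)
  "htjtdhofon" → prefix "htjtdhof" already present; 2 new (o, n)
  "hqfu" → prefix "hqf" already present; 1 new (u)
  "hweooizvf" → prefix "hw" already present; 7 new (e, o, o, i, z, v, f)
Total nodes = 8 + 9 + 0 + 4 + 3 + 1 + 2 + 2 + 4 + 2 + 1 + 7 = 43

43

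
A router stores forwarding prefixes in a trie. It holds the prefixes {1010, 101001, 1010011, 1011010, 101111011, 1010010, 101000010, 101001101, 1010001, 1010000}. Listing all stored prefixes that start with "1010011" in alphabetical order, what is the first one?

Words with prefix "1010011", in lexicographic order: "1010011", "101001101"
The 1st is 1010011.

1010011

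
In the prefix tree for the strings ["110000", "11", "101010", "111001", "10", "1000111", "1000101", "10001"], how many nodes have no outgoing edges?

5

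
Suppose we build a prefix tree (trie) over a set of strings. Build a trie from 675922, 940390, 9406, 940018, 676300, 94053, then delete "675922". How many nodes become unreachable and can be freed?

4

A node on "675922"'s path can go only if nothing else ends at it or branches off below it.
The suffix "5922" (4 nodes) is used only by "675922"; the node for "67" still has the child "6", so pruning stops there.
Nodes removed: 4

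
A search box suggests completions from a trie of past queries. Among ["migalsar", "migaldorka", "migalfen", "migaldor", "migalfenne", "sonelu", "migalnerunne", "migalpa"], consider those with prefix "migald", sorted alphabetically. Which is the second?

migaldorka

Filter for "migald…" and sort: "migaldor", "migaldorka"
Position 2: migaldorka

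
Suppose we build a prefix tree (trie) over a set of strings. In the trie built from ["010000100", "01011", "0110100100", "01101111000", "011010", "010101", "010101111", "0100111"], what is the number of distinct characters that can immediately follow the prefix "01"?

Follow the path "01" to its node, then look at its outgoing edges.
Distinct next characters after "01": 0, 1.
That node has 2 child edges.

2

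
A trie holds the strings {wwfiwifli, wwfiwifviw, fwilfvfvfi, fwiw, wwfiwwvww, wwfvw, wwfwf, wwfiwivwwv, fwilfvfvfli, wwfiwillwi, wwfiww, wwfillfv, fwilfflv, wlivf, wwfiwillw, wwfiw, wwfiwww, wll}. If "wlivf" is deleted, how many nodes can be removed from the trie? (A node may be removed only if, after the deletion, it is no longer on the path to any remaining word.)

Walk "wlivf" from the leaf back toward the root, removing each node that no remaining word uses.
The suffix "ivf" (3 nodes) is used only by "wlivf"; the node for "wl" still has the child "l", so pruning stops there.
Nodes removed: 3

3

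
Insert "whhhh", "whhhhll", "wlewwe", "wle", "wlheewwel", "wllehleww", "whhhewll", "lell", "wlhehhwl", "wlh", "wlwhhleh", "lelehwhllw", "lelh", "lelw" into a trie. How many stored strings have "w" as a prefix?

Filter for entries beginning with "w":
Matches: "whhhewll", "whhhh", "whhhhll", "wle", "wlewwe", "wlh", "wlheewwel", "wlhehhwl", "wllehleww", "wlwhhleh"
Count: 10

10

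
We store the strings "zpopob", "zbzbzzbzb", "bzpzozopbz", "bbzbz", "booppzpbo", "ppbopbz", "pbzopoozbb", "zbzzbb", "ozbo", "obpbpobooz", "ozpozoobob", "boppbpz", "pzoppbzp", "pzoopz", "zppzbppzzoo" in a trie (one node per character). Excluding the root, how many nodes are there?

Insert word by word; a character creates a node only if that edge doesn't already exist:
  "zpopob" → 6 new (z, p, o, p, o, b)
  "zbzbzzbzb" → prefix "z" already present; 8 new (b, z, b, z, z, b, z, b)
  "bzpzozopbz" → 10 new (b, z, p, z, o, z, o, p, b, z)
  "bbzbz" → prefix "b" already present; 4 new (b, z, b, z)
  "booppzpbo" → prefix "b" already present; 8 new (o, o, p, p, z, p, b, o)
  "ppbopbz" → 7 new (p, p, b, o, p, b, z)
  "pbzopoozbb" → prefix "p" already present; 9 new (b, z, o, p, o, o, z, b, b)
  "zbzzbb" → prefix "zbz" already present; 3 new (z, b, b)
  "ozbo" → 4 new (o, z, b, o)
  "obpbpobooz" → prefix "o" already present; 9 new (b, p, b, p, o, b, o, o, z)
  "ozpozoobob" → prefix "oz" already present; 8 new (p, o, z, o, o, b, o, b)
  "boppbpz" → prefix "bo" already present; 5 new (p, p, b, p, z)
  "pzoppbzp" → prefix "p" already present; 7 new (z, o, p, p, b, z, p)
  "pzoopz" → prefix "pzo" already present; 3 new (o, p, z)
  "zppzbppzzoo" → prefix "zp" already present; 9 new (p, z, b, p, p, z, z, o, o)
Total nodes = 6 + 8 + 10 + 4 + 8 + 7 + 9 + 3 + 4 + 9 + 8 + 5 + 7 + 3 + 9 = 100

100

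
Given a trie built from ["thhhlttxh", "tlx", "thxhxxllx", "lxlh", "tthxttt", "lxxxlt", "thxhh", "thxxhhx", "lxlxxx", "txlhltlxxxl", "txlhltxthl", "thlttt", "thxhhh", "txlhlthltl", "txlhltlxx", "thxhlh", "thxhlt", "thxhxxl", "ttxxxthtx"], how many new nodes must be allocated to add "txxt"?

2

The longest prefix of "txxt" already in the trie is "tx" (length 2).
New nodes needed: |"txxt"| − 2 = 4 − 2 = 2.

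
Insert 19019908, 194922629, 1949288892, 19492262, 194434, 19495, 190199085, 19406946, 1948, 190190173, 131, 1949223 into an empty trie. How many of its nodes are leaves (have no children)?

10

A leaf is a node with no children — equivalently, the end of a word that is not a proper prefix of any other stored word.
Those words: "131", "190190173", "190199085", "19406946", "194434", "1948", "1949223", "194922629", "1949288892", "19495"
Leaf count: 10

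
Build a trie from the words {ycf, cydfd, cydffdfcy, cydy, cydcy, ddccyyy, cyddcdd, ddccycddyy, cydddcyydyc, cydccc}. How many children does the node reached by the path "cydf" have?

2

Walk "cydf" from the root, arriving at one node.
Distinct next characters after "cydf": d, f.
That node has 2 child edges.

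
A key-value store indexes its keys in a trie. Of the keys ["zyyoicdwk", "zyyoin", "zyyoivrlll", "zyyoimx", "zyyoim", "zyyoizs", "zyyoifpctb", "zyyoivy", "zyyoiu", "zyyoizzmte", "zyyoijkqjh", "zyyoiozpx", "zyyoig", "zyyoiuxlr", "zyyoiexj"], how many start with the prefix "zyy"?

Traverse to the node for "zyy", then collect every word in that subtree.
Words under "zyy": zyyoicdwk, zyyoiexj, zyyoifpctb, zyyoig, zyyoijkqjh, zyyoim, zyyoimx, zyyoin, zyyoiozpx, zyyoiu, zyyoiuxlr, zyyoivrlll, zyyoivy, zyyoizs, zyyoizzmte
Count: 15

15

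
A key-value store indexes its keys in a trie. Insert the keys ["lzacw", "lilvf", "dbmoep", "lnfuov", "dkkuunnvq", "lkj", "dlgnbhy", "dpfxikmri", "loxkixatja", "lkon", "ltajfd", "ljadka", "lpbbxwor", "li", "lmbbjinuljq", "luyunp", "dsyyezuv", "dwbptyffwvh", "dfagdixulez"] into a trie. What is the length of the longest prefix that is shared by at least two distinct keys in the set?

Equivalently: take the maximum, over all pairs, of their longest common prefix length.
"li" and "lilvf" agree on "li" (2 characters) before diverging; nothing deeper is shared.
Longest shared-prefix length: 2

2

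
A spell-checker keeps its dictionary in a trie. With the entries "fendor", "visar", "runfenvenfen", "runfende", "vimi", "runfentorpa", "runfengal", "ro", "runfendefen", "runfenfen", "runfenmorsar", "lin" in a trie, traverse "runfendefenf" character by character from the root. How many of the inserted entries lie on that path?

Check each prefix of "runfendefenf" against the stored set — each match is an end-marker on the path.
Prefixes of the query that are stored words: "runfende", "runfendefen"
Count: 2

2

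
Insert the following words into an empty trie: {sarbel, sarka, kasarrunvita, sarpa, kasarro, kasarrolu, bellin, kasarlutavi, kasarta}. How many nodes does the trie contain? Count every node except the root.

39

Insert word by word; a character creates a node only if that edge doesn't already exist:
  "sarbel" → 6 new (s, a, r, b, e, l)
  "sarka" → prefix "sar" already present; 2 new (k, a)
  "kasarrunvita" → 12 new (k, a, s, a, r, r, u, n, v, i, t, a)
  "sarpa" → prefix "sar" already present; 2 new (p, a)
  "kasarro" → prefix "kasarr" already present; 1 new (o)
  "kasarrolu" → prefix "kasarro" already present; 2 new (l, u)
  "bellin" → 6 new (b, e, l, l, i, n)
  "kasarlutavi" → prefix "kasar" already present; 6 new (l, u, t, a, v, i)
  "kasarta" → prefix "kasar" already present; 2 new (t, a)
Total nodes = 6 + 2 + 12 + 2 + 1 + 2 + 6 + 6 + 2 = 39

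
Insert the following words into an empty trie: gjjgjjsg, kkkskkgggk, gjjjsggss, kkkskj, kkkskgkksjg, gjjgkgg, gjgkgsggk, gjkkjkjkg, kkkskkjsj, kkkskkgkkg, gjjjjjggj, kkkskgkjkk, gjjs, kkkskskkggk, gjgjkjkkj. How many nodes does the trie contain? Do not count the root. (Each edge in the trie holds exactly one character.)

For each word, the new-node count is its length minus the longest prefix already in the trie:
  "gjjgjjsg" → 8 new (g, j, j, g, j, j, s, g)
  "kkkskkgggk" → 10 new (k, k, k, s, k, k, g, g, g, k)
  "gjjjsggss" → prefix "gjj" already present; 6 new (j, s, g, g, s, s)
  "kkkskj" → prefix "kkksk" already present; 1 new (j)
  "kkkskgkksjg" → prefix "kkksk" already present; 6 new (g, k, k, s, j, g)
  "gjjgkgg" → prefix "gjjg" already present; 3 new (k, g, g)
  "gjgkgsggk" → prefix "gj" already present; 7 new (g, k, g, s, g, g, k)
  "gjkkjkjkg" → prefix "gj" already present; 7 new (k, k, j, k, j, k, g)
  "kkkskkjsj" → prefix "kkkskk" already present; 3 new (j, s, j)
  "kkkskkgkkg" → prefix "kkkskkg" already present; 3 new (k, k, g)
  "gjjjjjggj" → prefix "gjjj" already present; 5 new (j, j, g, g, j)
  "kkkskgkjkk" → prefix "kkkskgk" already present; 3 new (j, k, k)
  "gjjs" → prefix "gjj" already present; 1 new (s)
  "kkkskskkggk" → prefix "kkksk" already present; 6 new (s, k, k, g, g, k)
  "gjgjkjkkj" → prefix "gjg" already present; 6 new (j, k, j, k, k, j)
Total nodes = 8 + 10 + 6 + 1 + 6 + 3 + 7 + 7 + 3 + 3 + 5 + 3 + 1 + 6 + 6 = 75

75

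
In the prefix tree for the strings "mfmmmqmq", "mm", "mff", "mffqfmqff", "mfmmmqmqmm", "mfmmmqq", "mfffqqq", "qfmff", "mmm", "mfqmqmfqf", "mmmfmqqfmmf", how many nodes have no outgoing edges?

7

A leaf is a node with no children — equivalently, the end of a word that is not a proper prefix of any other stored word.
Those words: "mfffqqq", "mffqfmqff", "mfmmmqmqmm", "mfmmmqq", "mfqmqmfqf", "mmmfmqqfmmf", "qfmff"
Leaf count: 7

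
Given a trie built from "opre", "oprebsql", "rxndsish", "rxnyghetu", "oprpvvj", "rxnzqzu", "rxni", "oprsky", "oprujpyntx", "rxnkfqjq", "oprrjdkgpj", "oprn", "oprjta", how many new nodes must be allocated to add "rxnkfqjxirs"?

4

The longest prefix of "rxnkfqjxirs" already in the trie is "rxnkfqj" (length 7).
Each of the 4 remaining characters creates one node.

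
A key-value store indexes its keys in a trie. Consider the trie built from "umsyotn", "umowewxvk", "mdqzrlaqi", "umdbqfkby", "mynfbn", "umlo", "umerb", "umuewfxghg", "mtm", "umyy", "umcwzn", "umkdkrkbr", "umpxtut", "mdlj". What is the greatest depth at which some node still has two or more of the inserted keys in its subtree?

The deepest shared node is where two words last agree before diverging.
"mdlj" and "mdqzrlaqi" agree on "md" (2 characters) before diverging; nothing deeper is shared.
Longest shared-prefix length: 2

2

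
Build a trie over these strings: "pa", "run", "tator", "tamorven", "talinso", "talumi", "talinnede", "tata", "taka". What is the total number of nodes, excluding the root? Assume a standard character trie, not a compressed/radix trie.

31

For each word, the new-node count is its length minus the longest prefix already in the trie:
  "pa" → 2 new (p, a)
  "run" → 3 new (r, u, n)
  "tator" → 5 new (t, a, t, o, r)
  "tamorven" → prefix "ta" already present; 6 new (m, o, r, v, e, n)
  "talinso" → prefix "ta" already present; 5 new (l, i, n, s, o)
  "talumi" → prefix "tal" already present; 3 new (u, m, i)
  "talinnede" → prefix "talin" already present; 4 new (n, e, d, e)
  "tata" → prefix "tat" already present; 1 new (a)
  "taka" → prefix "ta" already present; 2 new (k, a)
Total nodes = 2 + 3 + 5 + 6 + 5 + 3 + 4 + 1 + 2 = 31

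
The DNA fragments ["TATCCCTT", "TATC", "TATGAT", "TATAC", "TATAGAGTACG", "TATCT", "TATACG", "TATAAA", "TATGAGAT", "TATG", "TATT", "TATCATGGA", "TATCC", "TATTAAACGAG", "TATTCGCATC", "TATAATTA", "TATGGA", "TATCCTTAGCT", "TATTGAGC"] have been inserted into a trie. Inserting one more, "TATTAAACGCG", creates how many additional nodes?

2

"TATTAAACG" is already a path in the trie; the remaining "CG" must be added.
Each of the 2 remaining characters creates one node.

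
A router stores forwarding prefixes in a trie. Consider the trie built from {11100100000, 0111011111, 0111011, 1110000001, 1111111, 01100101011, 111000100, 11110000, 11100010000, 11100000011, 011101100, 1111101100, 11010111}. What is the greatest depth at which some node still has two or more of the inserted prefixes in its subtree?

Equivalently: take the maximum, over all pairs, of their longest common prefix length.
e.g. "1110000001" and "11100000011" share the prefix "1110000001" of length 10; no pair shares a longer one.
Longest shared-prefix length: 10

10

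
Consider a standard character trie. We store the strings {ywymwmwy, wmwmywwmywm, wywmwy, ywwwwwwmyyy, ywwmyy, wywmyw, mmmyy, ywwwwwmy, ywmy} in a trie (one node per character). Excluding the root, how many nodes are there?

47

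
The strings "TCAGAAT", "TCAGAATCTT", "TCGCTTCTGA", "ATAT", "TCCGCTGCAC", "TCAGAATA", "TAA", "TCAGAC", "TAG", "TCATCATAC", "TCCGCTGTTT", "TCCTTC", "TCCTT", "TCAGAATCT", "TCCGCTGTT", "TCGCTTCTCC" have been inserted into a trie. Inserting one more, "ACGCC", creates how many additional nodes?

The longest prefix of "ACGCC" already in the trie is "A" (length 1).
New nodes needed: |"ACGCC"| − 1 = 5 − 1 = 4.

4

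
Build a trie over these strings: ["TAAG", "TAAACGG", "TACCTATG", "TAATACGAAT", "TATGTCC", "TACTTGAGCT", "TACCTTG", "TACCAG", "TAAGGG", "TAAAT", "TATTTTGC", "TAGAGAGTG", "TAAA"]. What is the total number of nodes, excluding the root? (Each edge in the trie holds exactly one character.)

For each word, the new-node count is its length minus the longest prefix already in the trie:
  "TAAG" → 4 new (T, A, A, G)
  "TAAACGG" → prefix "TAA" already present; 4 new (A, C, G, G)
  "TACCTATG" → prefix "TA" already present; 6 new (C, C, T, A, T, G)
  "TAATACGAAT" → prefix "TAA" already present; 7 new (T, A, C, G, A, A, T)
  "TATGTCC" → prefix "TA" already present; 5 new (T, G, T, C, C)
  "TACTTGAGCT" → prefix "TAC" already present; 7 new (T, T, G, A, G, C, T)
  "TACCTTG" → prefix "TACCT" already present; 2 new (T, G)
  "TACCAG" → prefix "TACC" already present; 2 new (A, G)
  "TAAGGG" → prefix "TAAG" already present; 2 new (G, G)
  "TAAAT" → prefix "TAAA" already present; 1 new (T)
  "TATTTTGC" → prefix "TAT" already present; 5 new (T, T, T, G, C)
  "TAGAGAGTG" → prefix "TA" already present; 7 new (G, A, G, A, G, T, G)
  "TAAA" → prefix "TAAA" already present; 0 new (none)
Total nodes = 4 + 4 + 6 + 7 + 5 + 7 + 2 + 2 + 2 + 1 + 5 + 7 + 0 = 52

52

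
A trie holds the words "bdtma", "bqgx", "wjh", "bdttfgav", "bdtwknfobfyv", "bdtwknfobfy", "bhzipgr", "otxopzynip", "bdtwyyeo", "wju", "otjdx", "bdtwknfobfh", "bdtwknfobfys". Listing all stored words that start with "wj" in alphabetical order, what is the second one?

DFS of the "wj" subtree visits, in order: "wjh", "wju"
Position 2: wju

wju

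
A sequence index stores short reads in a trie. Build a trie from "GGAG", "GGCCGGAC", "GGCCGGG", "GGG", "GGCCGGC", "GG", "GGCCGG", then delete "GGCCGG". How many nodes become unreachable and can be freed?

0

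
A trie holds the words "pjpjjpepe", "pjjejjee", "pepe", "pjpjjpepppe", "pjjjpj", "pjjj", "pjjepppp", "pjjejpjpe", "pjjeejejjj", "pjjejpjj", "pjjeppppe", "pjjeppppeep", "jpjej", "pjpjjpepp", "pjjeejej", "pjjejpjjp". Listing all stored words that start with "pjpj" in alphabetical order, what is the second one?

Filter for "pjpj…" and sort: "pjpjjpepe", "pjpjjpepp", "pjpjjpepppe"
Position 2: pjpjjpepp

pjpjjpepp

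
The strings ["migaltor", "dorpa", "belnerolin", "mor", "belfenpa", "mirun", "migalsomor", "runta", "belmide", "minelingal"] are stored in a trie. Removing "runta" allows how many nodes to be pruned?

5

After clearing the end-marker at "runta", prune upward until reaching a node still needed by another word.
No other word shares any prefix with "runta", so all 5 of its nodes go.
Nodes removed: 5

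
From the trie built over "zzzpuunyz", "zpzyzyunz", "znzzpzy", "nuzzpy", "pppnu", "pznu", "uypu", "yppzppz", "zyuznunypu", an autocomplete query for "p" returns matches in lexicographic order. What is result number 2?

Filter for "p…" and sort: "pppnu", "pznu"
The 2nd is pznu.

pznu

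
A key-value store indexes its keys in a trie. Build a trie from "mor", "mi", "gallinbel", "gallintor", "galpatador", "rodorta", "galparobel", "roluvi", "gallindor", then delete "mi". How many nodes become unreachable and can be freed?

Walk "mi" from the leaf back toward the root, removing each node that no remaining word uses.
The suffix "i" (1 node) is used only by "mi"; the node for "m" still has the child "o", so pruning stops there.
Nodes removed: 1

1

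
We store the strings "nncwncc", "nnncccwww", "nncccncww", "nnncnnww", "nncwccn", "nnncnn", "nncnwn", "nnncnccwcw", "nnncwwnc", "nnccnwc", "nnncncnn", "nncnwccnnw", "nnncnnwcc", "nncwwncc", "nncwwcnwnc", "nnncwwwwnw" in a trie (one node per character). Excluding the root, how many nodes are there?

Count nodes per top-level branch (shared prefixes stored once):
  'n'-branch (nncccncww, nnccnwc, nncnwccnnw, nncnwn, nncwccn, nncwncc, nncwwcnwnc, nncwwncc, nnncccwww, nnncnccwcw, nnncncnn, nnncnn, nnncnnwcc, nnncnnww, nnncwwnc, nnncwwwwnw): 64 nodes
Sum: 64

64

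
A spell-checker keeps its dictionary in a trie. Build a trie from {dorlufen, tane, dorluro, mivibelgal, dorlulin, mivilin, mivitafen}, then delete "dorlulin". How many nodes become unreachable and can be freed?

3

A node on "dorlulin"'s path can go only if nothing else ends at it or branches off below it.
The suffix "lin" (3 nodes) is used only by "dorlulin"; the node for "dorlu" still has the child "f", so pruning stops there.
Nodes removed: 3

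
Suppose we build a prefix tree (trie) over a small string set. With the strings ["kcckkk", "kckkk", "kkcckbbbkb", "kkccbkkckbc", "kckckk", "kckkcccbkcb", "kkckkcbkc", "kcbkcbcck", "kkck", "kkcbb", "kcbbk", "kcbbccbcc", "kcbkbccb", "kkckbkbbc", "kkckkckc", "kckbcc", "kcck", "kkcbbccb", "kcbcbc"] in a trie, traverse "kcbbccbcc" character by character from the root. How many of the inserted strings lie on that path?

1

Check each prefix of "kcbbccbcc" against the stored set — each match is an end-marker on the path.
Prefixes of the query that are stored words: "kcbbccbcc"
Count: 1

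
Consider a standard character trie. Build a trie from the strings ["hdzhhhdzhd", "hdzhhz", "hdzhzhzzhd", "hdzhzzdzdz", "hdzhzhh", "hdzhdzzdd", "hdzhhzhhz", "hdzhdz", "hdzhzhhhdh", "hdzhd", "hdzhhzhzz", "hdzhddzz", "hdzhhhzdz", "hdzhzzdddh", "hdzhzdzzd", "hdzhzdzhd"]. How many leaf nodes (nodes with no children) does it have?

12

A leaf is a node with no children — equivalently, the end of a word that is not a proper prefix of any other stored word.
Those words: "hdzhddzz", "hdzhdzzdd", "hdzhhhdzhd", "hdzhhhzdz", "hdzhhzhhz", "hdzhhzhzz", "hdzhzdzhd", "hdzhzdzzd", "hdzhzhhhdh", "hdzhzhzzhd", "hdzhzzdddh", "hdzhzzdzdz"
Leaf count: 12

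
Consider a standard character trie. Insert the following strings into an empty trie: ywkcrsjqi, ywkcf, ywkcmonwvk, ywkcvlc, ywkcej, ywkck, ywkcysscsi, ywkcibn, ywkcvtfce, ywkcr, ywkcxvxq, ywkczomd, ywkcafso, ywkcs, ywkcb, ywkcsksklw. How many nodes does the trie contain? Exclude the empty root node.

Count nodes per top-level branch (shared prefixes stored once):
  'y'-branch (ywkcafso, ywkcb, ywkcej, ywkcf, ywkcibn, ywkck, ywkcmonwvk, ywkcr, ywkcrsjqi, ywkcs, ywkcsksklw, ywkcvlc, ywkcvtfce, ywkcxvxq, ywkcysscsi, ywkczomd): 54 nodes
Sum: 54

54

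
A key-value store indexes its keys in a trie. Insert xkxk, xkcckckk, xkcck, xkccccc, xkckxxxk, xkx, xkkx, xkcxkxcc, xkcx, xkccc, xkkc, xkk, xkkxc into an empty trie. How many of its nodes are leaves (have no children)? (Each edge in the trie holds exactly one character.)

7

Leaves are exactly the stored words that no other stored word extends.
Those words: "xkccccc", "xkcckckk", "xkckxxxk", "xkcxkxcc", "xkkc", "xkkxc", "xkxk"
Leaf count: 7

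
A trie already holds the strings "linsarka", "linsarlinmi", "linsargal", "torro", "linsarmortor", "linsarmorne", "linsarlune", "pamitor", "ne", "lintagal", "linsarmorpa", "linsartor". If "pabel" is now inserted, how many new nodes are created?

3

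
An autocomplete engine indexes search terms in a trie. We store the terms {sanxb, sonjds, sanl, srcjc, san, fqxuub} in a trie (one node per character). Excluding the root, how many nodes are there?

21

For each word, the new-node count is its length minus the longest prefix already in the trie:
  "sanxb" → 5 new (s, a, n, x, b)
  "sonjds" → prefix "s" already present; 5 new (o, n, j, d, s)
  "sanl" → prefix "san" already present; 1 new (l)
  "srcjc" → prefix "s" already present; 4 new (r, c, j, c)
  "san" → prefix "san" already present; 0 new (none)
  "fqxuub" → 6 new (f, q, x, u, u, b)
Total nodes = 5 + 5 + 1 + 4 + 0 + 6 = 21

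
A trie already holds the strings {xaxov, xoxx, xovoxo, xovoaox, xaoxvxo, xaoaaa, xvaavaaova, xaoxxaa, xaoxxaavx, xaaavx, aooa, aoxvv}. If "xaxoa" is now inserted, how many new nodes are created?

"xaxo" is already a path in the trie; the remaining "a" must be added.
New nodes needed: |"xaxoa"| − 4 = 5 − 4 = 1.

1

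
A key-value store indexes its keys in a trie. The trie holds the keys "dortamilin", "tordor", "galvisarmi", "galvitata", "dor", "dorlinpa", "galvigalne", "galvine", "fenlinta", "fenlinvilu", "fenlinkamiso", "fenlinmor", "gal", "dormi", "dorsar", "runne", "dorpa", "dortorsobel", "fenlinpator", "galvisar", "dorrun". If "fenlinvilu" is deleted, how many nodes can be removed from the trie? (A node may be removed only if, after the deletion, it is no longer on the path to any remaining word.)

After clearing the end-marker at "fenlinvilu", prune upward until reaching a node still needed by another word.
The suffix "vilu" (4 nodes) is used only by "fenlinvilu"; the node for "fenlin" still has the child "t", so pruning stops there.
Nodes removed: 4

4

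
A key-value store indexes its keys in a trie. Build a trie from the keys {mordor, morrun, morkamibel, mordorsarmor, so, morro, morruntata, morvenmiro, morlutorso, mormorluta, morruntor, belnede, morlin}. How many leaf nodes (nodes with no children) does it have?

A leaf is a node with no children — equivalently, the end of a word that is not a proper prefix of any other stored word.
Those words: "belnede", "mordorsarmor", "morkamibel", "morlin", "morlutorso", "mormorluta", "morro", "morruntata", "morruntor", "morvenmiro", "so"
Leaf count: 11

11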